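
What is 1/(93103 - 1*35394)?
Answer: 1/57709 ≈ 1.7328e-5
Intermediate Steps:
1/(93103 - 1*35394) = 1/(93103 - 35394) = 1/57709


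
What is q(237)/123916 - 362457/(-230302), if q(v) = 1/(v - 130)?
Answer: 2402910971393/1526788490812 ≈ 1.5738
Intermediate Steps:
q(v) = 1/(-130 + v)
q(237)/123916 - 362457/(-230302) = 1/((-130 + 237)*123916) - 362457/(-230302) = (1/123916)/107 - 362457*(-1/230302) = (1/107)*(1/123916) + 362457/230302 = 1/13259012 + 362457/230302 = 2402910971393/1526788490812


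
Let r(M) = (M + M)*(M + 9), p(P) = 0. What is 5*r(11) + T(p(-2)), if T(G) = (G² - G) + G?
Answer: 2200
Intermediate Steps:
T(G) = G²
r(M) = 2*M*(9 + M) (r(M) = (2*M)*(9 + M) = 2*M*(9 + M))
5*r(11) + T(p(-2)) = 5*(2*11*(9 + 11)) + 0² = 5*(2*11*20) + 0 = 5*440 + 0 = 2200 + 0 = 2200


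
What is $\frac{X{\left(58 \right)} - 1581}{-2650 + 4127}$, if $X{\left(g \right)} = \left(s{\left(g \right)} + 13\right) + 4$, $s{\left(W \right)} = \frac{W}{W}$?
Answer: $- \frac{1563}{1477} \approx -1.0582$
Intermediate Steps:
$s{\left(W \right)} = 1$
$X{\left(g \right)} = 18$ ($X{\left(g \right)} = \left(1 + 13\right) + 4 = 14 + 4 = 18$)
$\frac{X{\left(58 \right)} - 1581}{-2650 + 4127} = \frac{18 - 1581}{-2650 + 4127} = - \frac{1563}{1477}$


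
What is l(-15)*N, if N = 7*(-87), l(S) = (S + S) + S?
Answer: 27405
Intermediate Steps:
l(S) = 3*S (l(S) = 2*S + S = 3*S)
N = -609
l(-15)*N = (3*(-15))*(-609) = -45*(-609) = 27405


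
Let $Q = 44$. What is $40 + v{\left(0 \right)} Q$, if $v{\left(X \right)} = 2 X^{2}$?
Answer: $40$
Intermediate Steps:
$40 + v{\left(0 \right)} Q = 40 + 2 \cdot 0^{2} \cdot 44 = 40 + 2 \cdot 0 \cdot 44 = 40 + 0 \cdot 44 = 40 + 0 = 40$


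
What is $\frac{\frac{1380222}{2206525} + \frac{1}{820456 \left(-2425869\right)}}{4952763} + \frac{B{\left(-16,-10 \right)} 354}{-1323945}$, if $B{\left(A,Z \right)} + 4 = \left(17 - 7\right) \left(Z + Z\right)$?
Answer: $\frac{554064609565628335579767241}{10157712571165593450935154600} \approx 0.054546$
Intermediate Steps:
$B{\left(A,Z \right)} = -4 + 20 Z$ ($B{\left(A,Z \right)} = -4 + \left(17 - 7\right) \left(Z + Z\right) = -4 + 10 \cdot 2 Z = -4 + 20 Z$)
$\frac{\frac{1380222}{2206525} + \frac{1}{820456 \left(-2425869\right)}}{4952763} + \frac{B{\left(-16,-10 \right)} 354}{-1323945} = \frac{\frac{1380222}{2206525} + \frac{1}{820456 \left(-2425869\right)}}{4952763} + \frac{\left(-4 + 20 \left(-10\right)\right) 354}{-1323945} = \left(1380222 \cdot \frac{1}{2206525} + \frac{1}{820456} \left(- \frac{1}{2425869}\right)\right) \frac{1}{4952763} + \left(-4 - 200\right) 354 \left(- \frac{1}{1323945}\right) = \left(\frac{1380222}{2206525} - \frac{1}{1990318776264}\right) \frac{1}{4952763} + \left(-204\right) 354 \left(- \frac{1}{1323945}\right) = \frac{2747081762010444083}{4391688137795922600} \cdot \frac{1}{4952763} - - \frac{8024}{147105} = \frac{2747081762010444083}{21750990516414547004143800} + \frac{8024}{147105} = \frac{554064609565628335579767241}{10157712571165593450935154600}$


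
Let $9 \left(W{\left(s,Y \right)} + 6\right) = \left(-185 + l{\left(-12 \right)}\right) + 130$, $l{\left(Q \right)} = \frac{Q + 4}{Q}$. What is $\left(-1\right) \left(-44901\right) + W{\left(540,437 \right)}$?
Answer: $\frac{1212002}{27} \approx 44889.0$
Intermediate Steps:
$l{\left(Q \right)} = \frac{4 + Q}{Q}$
$W{\left(s,Y \right)} = - \frac{325}{27}$ ($W{\left(s,Y \right)} = -6 + \frac{\left(-185 + \frac{4 - 12}{-12}\right) + 130}{9} = -6 + \frac{\left(-185 - - \frac{2}{3}\right) + 130}{9} = -6 + \frac{\left(-185 + \frac{2}{3}\right) + 130}{9} = -6 + \frac{- \frac{553}{3} + 130}{9} = -6 + \frac{1}{9} \left(- \frac{163}{3}\right) = -6 - \frac{163}{27} = - \frac{325}{27}$)
$\left(-1\right) \left(-44901\right) + W{\left(540,437 \right)} = \left(-1\right) \left(-44901\right) - \frac{325}{27} = 44901 - \frac{325}{27} = \frac{1212002}{27}$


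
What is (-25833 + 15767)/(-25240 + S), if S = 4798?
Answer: 5033/10221 ≈ 0.49242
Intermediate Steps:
(-25833 + 15767)/(-25240 + S) = (-25833 + 15767)/(-25240 + 4798) = -10066/(-20442) = -10066*(-1/20442) = 5033/10221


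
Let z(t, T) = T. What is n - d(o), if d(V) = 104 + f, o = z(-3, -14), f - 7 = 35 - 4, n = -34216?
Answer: -34358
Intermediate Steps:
f = 38 (f = 7 + (35 - 4) = 7 + 31 = 38)
o = -14
d(V) = 142 (d(V) = 104 + 38 = 142)
n - d(o) = -34216 - 1*142 = -34216 - 142 = -34358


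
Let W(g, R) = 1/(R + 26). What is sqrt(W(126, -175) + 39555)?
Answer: sqrt(878160406)/149 ≈ 198.88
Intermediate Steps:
W(g, R) = 1/(26 + R)
sqrt(W(126, -175) + 39555) = sqrt(1/(26 - 175) + 39555) = sqrt(1/(-149) + 39555) = sqrt(-1/149 + 39555) = sqrt(5893694/149) = sqrt(878160406)/149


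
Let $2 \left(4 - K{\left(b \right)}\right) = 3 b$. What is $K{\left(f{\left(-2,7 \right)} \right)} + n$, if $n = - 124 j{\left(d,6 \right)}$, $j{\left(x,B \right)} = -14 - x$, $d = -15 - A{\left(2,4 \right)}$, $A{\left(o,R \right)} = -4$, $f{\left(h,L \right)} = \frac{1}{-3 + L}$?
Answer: $\frac{3005}{8} \approx 375.63$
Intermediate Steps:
$K{\left(b \right)} = 4 - \frac{3 b}{2}$
$d = -11$ ($d = -15 - -4 = -15 + 4 = -11$)
$n = 372$ ($n = - 124 \left(-14 - -11\right) = - 124 \left(-14 + 11\right) = \left(-124\right) \left(-3\right) = 372$)
$K{\left(f{\left(-2,7 \right)} \right)} + n = \left(4 - \frac{3}{2 \left(-3 + 7\right)}\right) + 372 = \left(4 - \frac{3}{2 \cdot 4}\right) + 372 = \left(4 - \frac{3}{8}\right) + 372 = \frac{29}{8} + 372 = \frac{3005}{8}$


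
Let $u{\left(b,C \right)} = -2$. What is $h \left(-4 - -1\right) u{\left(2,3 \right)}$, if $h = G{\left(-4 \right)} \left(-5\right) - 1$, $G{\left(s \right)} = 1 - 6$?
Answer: $144$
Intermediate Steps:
$G{\left(s \right)} = -5$ ($G{\left(s \right)} = 1 - 6 = -5$)
$h = 24$ ($h = \left(-5\right) \left(-5\right) - 1 = 25 - 1 = 24$)
$h \left(-4 - -1\right) u{\left(2,3 \right)} = 24 \left(-4 - -1\right) \left(-2\right) = 24 \left(-4 + 1\right) \left(-2\right) = 24 \left(-3\right) \left(-2\right) = \left(-72\right) \left(-2\right) = 144$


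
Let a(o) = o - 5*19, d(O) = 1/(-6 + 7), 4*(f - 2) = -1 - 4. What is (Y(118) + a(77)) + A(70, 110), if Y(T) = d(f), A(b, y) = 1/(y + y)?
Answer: -3739/220 ≈ -16.995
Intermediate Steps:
f = ¾ (f = 2 + (-1 - 4)/4 = 2 + (¼)*(-5) = 2 - 5/4 = ¾ ≈ 0.75000)
d(O) = 1 (d(O) = 1/1 = 1)
A(b, y) = 1/(2*y)
Y(T) = 1
a(o) = -95 + o (a(o) = o - 1*95 = o - 95 = -95 + o)
(Y(118) + a(77)) + A(70, 110) = (1 + (-95 + 77)) + (½)/110 = (1 - 18) + (½)*(1/110) = -17 + 1/220 = -3739/220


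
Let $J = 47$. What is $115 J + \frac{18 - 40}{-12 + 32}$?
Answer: $\frac{54039}{10} \approx 5403.9$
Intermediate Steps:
$115 J + \frac{18 - 40}{-12 + 32} = 115 \cdot 47 + \frac{18 - 40}{-12 + 32} = 5405 - \frac{22}{20} = 5405 - \frac{11}{10} = \frac{54039}{10}$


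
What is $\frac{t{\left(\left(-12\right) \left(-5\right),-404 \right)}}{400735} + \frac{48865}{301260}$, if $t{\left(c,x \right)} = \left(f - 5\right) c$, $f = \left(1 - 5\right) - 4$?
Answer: $\frac{773877319}{4829017044} \approx 0.16026$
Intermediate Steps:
$f = -8$ ($f = -4 - 4 = -8$)
$t{\left(c,x \right)} = - 13 c$ ($t{\left(c,x \right)} = \left(-8 - 5\right) c = - 13 c$)
$\frac{t{\left(\left(-12\right) \left(-5\right),-404 \right)}}{400735} + \frac{48865}{301260} = \frac{\left(-13\right) \left(\left(-12\right) \left(-5\right)\right)}{400735} + \frac{48865}{301260} = \left(-13\right) 60 \cdot \frac{1}{400735} + 48865 \cdot \frac{1}{301260} = \left(-780\right) \frac{1}{400735} + \frac{9773}{60252} = - \frac{156}{80147} + \frac{9773}{60252} = \frac{773877319}{4829017044}$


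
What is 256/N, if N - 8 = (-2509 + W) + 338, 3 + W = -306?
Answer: -32/309 ≈ -0.10356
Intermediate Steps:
W = -309 (W = -3 - 306 = -309)
N = -2472 (N = 8 + ((-2509 - 309) + 338) = 8 + (-2818 + 338) = 8 - 2480 = -2472)
256/N = 256/(-2472) = 256*(-1/2472) = -32/309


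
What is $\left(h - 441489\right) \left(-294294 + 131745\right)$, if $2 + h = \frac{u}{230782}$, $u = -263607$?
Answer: $\frac{16561863963501381}{230782} \approx 7.1764 \cdot 10^{10}$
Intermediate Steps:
$h = - \frac{725171}{230782}$ ($h = -2 - \frac{263607}{230782} = - \frac{725171}{230782} \approx -3.1422$)
$\left(h - 441489\right) \left(-294294 + 131745\right) = \left(- \frac{725171}{230782} - 441489\right) \left(-294294 + 131745\right) = \left(- \frac{101888439569}{230782}\right) \left(-162549\right) = \frac{16561863963501381}{230782}$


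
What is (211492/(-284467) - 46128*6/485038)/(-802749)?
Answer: 90656509676/55380571703773377 ≈ 1.6370e-6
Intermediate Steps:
(211492/(-284467) - 46128*6/485038)/(-802749) = (211492*(-1/284467) - 276768*1/485038)*(-1/802749) = (-211492/284467 - 138384/242519)*(-1/802749) = -90656509676/68988652373*(-1/802749) = 90656509676/55380571703773377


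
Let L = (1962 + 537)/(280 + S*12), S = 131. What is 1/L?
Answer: 1852/2499 ≈ 0.74110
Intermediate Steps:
L = 2499/1852 (L = (1962 + 537)/(280 + 131*12) = 2499/(280 + 1572) = 2499/1852 ≈ 1.3494)
1/L = 1/(2499/1852) = 1852/2499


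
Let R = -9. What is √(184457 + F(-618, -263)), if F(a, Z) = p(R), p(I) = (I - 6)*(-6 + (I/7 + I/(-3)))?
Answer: √9041543/7 ≈ 429.56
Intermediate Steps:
p(I) = (-6 + I)*(-6 - 4*I/21) (p(I) = (-6 + I)*(-6 + (I*(⅐) + I*(-⅓))) = (-6 + I)*(-6 + (I/7 - I/3)) = (-6 + I)*(-6 - 4*I/21))
F(a, Z) = 450/7 (F(a, Z) = 36 - 34/7*(-9) - 4/21*(-9)² = 36 + 306/7 - 4/21*81 = 36 + 306/7 - 108/7 = 450/7)
√(184457 + F(-618, -263)) = √(184457 + 450/7) = √(1291649/7) = √9041543/7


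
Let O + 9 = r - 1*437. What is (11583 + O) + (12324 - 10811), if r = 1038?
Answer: 13688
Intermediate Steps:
O = 592 (O = -9 + (1038 - 1*437) = -9 + (1038 - 437) = -9 + 601 = 592)
(11583 + O) + (12324 - 10811) = (11583 + 592) + (12324 - 10811) = 12175 + 1513 = 13688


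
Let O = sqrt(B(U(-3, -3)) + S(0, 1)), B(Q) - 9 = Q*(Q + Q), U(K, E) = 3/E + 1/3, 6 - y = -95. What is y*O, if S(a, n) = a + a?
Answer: 101*sqrt(89)/3 ≈ 317.61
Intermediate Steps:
y = 101 (y = 6 - 1*(-95) = 6 + 95 = 101)
U(K, E) = 1/3 + 3/E (U(K, E) = 3/E + 1*(1/3) = 3/E + 1/3 = 1/3 + 3/E)
B(Q) = 9 + 2*Q**2 (B(Q) = 9 + Q*(Q + Q) = 9 + Q*(2*Q) = 9 + 2*Q**2)
S(a, n) = 2*a
O = sqrt(89)/3 (O = sqrt((9 + 2*((1/3)*(9 - 3)/(-3))**2) + 2*0) = sqrt((9 + 2*((1/3)*(-1/3)*6)**2) + 0) = sqrt((9 + 2*(-2/3)**2) + 0) = sqrt((9 + 2*(4/9)) + 0) = sqrt((9 + 8/9) + 0) = sqrt(89/9 + 0) = sqrt(89/9) = sqrt(89)/3 ≈ 3.1447)
y*O = 101*(sqrt(89)/3) = 101*sqrt(89)/3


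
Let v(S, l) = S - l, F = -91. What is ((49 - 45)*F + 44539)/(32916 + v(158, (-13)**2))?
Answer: 8835/6581 ≈ 1.3425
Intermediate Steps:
((49 - 45)*F + 44539)/(32916 + v(158, (-13)**2)) = ((49 - 45)*(-91) + 44539)/(32916 + (158 - 1*(-13)**2)) = (4*(-91) + 44539)/(32916 + (158 - 1*169)) = (-364 + 44539)/(32916 + (158 - 169)) = 44175/(32916 - 11) = 44175/32905 = 44175*(1/32905) = 8835/6581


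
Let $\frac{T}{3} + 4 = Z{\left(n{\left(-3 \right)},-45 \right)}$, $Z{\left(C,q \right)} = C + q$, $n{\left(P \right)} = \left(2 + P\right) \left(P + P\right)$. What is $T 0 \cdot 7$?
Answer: $0$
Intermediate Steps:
$n{\left(P \right)} = 2 P \left(2 + P\right)$ ($n{\left(P \right)} = \left(2 + P\right) 2 P = 2 P \left(2 + P\right)$)
$T = -129$ ($T = -12 + 3 \left(2 \left(-3\right) \left(2 - 3\right) - 45\right) = -12 + 3 \left(2 \left(-3\right) \left(-1\right) - 45\right) = -12 + 3 \left(6 - 45\right) = -12 + 3 \left(-39\right) = -12 - 117 = -129$)
$T 0 \cdot 7 = - 129 \cdot 0 \cdot 7 = \left(-129\right) 0 = 0$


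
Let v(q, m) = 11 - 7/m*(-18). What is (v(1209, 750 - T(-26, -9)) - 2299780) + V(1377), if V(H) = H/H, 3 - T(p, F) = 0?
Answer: -190880730/83 ≈ -2.2998e+6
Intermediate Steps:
T(p, F) = 3 (T(p, F) = 3 - 1*0 = 3 + 0 = 3)
V(H) = 1
v(q, m) = 11 + 126/m
(v(1209, 750 - T(-26, -9)) - 2299780) + V(1377) = ((11 + 126/(750 - 1*3)) - 2299780) + 1 = ((11 + 126/(750 - 3)) - 2299780) + 1 = ((11 + 126/747) - 2299780) + 1 = ((11 + 126*(1/747)) - 2299780) + 1 = ((11 + 14/83) - 2299780) + 1 = (927/83 - 2299780) + 1 = -190880813/83 + 1 = -190880730/83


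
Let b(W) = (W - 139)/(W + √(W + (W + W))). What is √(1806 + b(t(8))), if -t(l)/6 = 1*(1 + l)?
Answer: √((97717 - 16254*I*√2)/(6 - I*√2))/3 ≈ 42.537 + 0.009381*I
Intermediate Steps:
t(l) = -6 - 6*l (t(l) = -6*(1 + l) = -6 - 6*l)
b(W) = (-139 + W)/(W + √3*√W) (b(W) = (-139 + W)/(W + √(W + 2*W)) = (-139 + W)/(W + √(3*W)) = (-139 + W)/(W + √3*√W))
√(1806 + b(t(8))) = √(1806 + (-139 + (-6 - 6*8))/((-6 - 6*8) + √3*√(-6 - 6*8))) = √(1806 + (-139 + (-6 - 48))/((-6 - 48) + √3*√(-6 - 48))) = √(1806 + (-139 - 54)/(-54 + √3*√(-54))) = √(1806 - 193/(-54 + √3*(3*I*√6))) = √(1806 - 193/(-54 + 9*I*√2))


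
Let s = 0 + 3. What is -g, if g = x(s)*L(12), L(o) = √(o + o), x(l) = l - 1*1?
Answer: -4*√6 ≈ -9.7980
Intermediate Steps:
s = 3
x(l) = -1 + l (x(l) = l - 1 = -1 + l)
L(o) = √2*√o (L(o) = √(2*o) = √2*√o)
g = 4*√6 (g = (-1 + 3)*(√2*√12) = 2*(√2*(2*√3)) = 2*(2*√6) = 4*√6 ≈ 9.7980)
-g = -4*√6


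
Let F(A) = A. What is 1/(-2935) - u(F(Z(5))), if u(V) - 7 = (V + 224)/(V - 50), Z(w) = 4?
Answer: -137968/67505 ≈ -2.0438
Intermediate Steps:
u(V) = 7 + (224 + V)/(-50 + V) (u(V) = 7 + (V + 224)/(V - 50) = 7 + (224 + V)/(-50 + V))
1/(-2935) - u(F(Z(5))) = 1/(-2935) - 2*(-63 + 4*4)/(-50 + 4) = -1/2935 - 2*(-63 + 16)/(-46) = -1/2935 - 2*(-1)*(-47)/46 = -1/2935 - 1*47/23 = -1/2935 - 47/23 = -137968/67505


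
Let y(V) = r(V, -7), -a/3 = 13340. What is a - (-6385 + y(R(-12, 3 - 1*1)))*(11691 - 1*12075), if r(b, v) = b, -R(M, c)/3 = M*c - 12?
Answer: -2450388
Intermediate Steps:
R(M, c) = 36 - 3*M*c (R(M, c) = -3*(M*c - 12) = -3*(-12 + M*c) = 36 - 3*M*c)
a = -40020 (a = -3*13340 = -40020)
y(V) = V
a - (-6385 + y(R(-12, 3 - 1*1)))*(11691 - 1*12075) = -40020 - (-6385 + (36 - 3*(-12)*(3 - 1*1)))*(11691 - 1*12075) = -40020 - (-6385 + (36 - 3*(-12)*(3 - 1)))*(11691 - 12075) = -40020 - (-6385 + (36 - 3*(-12)*2))*(-384) = -40020 - (-6385 + (36 + 72))*(-384) = -40020 - (-6385 + 108)*(-384) = -40020 - (-6277)*(-384) = -40020 - 1*2410368 = -40020 - 2410368 = -2450388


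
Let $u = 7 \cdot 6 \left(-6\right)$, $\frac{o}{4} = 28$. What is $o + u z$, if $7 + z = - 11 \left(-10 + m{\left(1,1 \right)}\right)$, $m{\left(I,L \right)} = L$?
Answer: $-23072$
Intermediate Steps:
$o = 112$ ($o = 4 \cdot 28 = 112$)
$z = 92$ ($z = -7 - 11 \left(-10 + 1\right) = -7 - -99 = -7 + 99 = 92$)
$u = -252$ ($u = 42 \left(-6\right) = -252$)
$o + u z = 112 - 23184 = -23072$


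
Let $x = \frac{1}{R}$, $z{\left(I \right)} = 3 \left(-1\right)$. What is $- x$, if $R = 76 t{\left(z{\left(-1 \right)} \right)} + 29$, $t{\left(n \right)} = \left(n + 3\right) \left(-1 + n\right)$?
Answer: $- \frac{1}{29} \approx -0.034483$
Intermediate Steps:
$z{\left(I \right)} = -3$
$t{\left(n \right)} = \left(-1 + n\right) \left(3 + n\right)$ ($t{\left(n \right)} = \left(3 + n\right) \left(-1 + n\right) = \left(-1 + n\right) \left(3 + n\right)$)
$R = 29$ ($R = 76 \left(-3 + \left(-3\right)^{2} + 2 \left(-3\right)\right) + 29 = 76 \left(-3 + 9 - 6\right) + 29 = 76 \cdot 0 + 29 = 0 + 29 = 29$)
$x = \frac{1}{29} \approx 0.034483$
$- x = \left(-1\right) \frac{1}{29} = - \frac{1}{29}$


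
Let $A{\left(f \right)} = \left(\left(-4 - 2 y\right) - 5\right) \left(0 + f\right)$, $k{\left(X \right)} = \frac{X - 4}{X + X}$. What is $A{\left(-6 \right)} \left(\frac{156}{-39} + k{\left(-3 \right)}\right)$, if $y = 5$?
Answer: $-323$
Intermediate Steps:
$k{\left(X \right)} = \frac{-4 + X}{2 X}$
$A{\left(f \right)} = - 19 f$ ($A{\left(f \right)} = \left(\left(-4 - 10\right) - 5\right) \left(0 + f\right) = \left(\left(-4 - 10\right) - 5\right) f = \left(-14 - 5\right) f = - 19 f$)
$A{\left(-6 \right)} \left(\frac{156}{-39} + k{\left(-3 \right)}\right) = \left(-19\right) \left(-6\right) \left(\frac{156}{-39} + \frac{-4 - 3}{2 \left(-3\right)}\right) = 114 \left(156 \left(- \frac{1}{39}\right) + \frac{1}{2} \left(- \frac{1}{3}\right) \left(-7\right)\right) = 114 \left(-4 + \frac{7}{6}\right) = 114 \left(- \frac{17}{6}\right) = -323$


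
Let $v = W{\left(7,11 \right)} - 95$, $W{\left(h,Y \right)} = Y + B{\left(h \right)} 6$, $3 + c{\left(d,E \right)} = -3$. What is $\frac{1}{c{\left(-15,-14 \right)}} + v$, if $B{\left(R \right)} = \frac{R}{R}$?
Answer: $- \frac{469}{6} \approx -78.167$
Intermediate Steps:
$c{\left(d,E \right)} = -6$ ($c{\left(d,E \right)} = -3 - 3 = -6$)
$B{\left(R \right)} = 1$
$W{\left(h,Y \right)} = 6 + Y$ ($W{\left(h,Y \right)} = Y + 1 \cdot 6 = Y + 6 = 6 + Y$)
$v = -78$ ($v = \left(6 + 11\right) - 95 = 17 - 95 = -78$)
$\frac{1}{c{\left(-15,-14 \right)}} + v = \frac{1}{-6} - 78 = - \frac{1}{6} - 78 = - \frac{469}{6}$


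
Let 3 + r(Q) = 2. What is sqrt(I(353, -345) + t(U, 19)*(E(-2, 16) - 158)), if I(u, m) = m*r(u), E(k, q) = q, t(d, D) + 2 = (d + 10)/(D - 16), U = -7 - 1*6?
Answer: sqrt(771) ≈ 27.767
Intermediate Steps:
U = -13 (U = -7 - 6 = -13)
r(Q) = -1 (r(Q) = -3 + 2 = -1)
t(d, D) = -2 + (10 + d)/(-16 + D) (t(d, D) = -2 + (d + 10)/(D - 16) = -2 + (10 + d)/(-16 + D))
I(u, m) = -m (I(u, m) = m*(-1) = -m)
sqrt(I(353, -345) + t(U, 19)*(E(-2, 16) - 158)) = sqrt(-1*(-345) + ((42 - 13 - 2*19)/(-16 + 19))*(16 - 158)) = sqrt(345 + ((42 - 13 - 38)/3)*(-142)) = sqrt(345 + ((1/3)*(-9))*(-142)) = sqrt(345 - 3*(-142)) = sqrt(345 + 426) = sqrt(771)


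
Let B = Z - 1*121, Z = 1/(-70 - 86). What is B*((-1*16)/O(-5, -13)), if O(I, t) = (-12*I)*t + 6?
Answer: -878/351 ≈ -2.5014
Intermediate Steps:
O(I, t) = 6 - 12*I*t (O(I, t) = -12*I*t + 6 = 6 - 12*I*t)
Z = -1/156 (Z = 1/(-156) = -1/156 ≈ -0.0064103)
B = -18877/156 (B = -1/156 - 1*121 = -1/156 - 121 = -18877/156 ≈ -121.01)
B*((-1*16)/O(-5, -13)) = -18877*(-1*16)/(156*(6 - 12*(-5)*(-13))) = -(-75508)/(39*(6 - 780)) = -(-75508)/(39*(-774)) = -(-75508)*(-1)/(39*774) = -18877/156*8/387 = -878/351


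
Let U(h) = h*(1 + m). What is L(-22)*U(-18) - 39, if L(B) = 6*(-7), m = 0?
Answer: 717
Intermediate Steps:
L(B) = -42
U(h) = h (U(h) = h*(1 + 0) = h*1 = h)
L(-22)*U(-18) - 39 = -42*(-18) - 39 = 756 - 39 = 717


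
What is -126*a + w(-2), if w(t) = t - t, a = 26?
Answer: -3276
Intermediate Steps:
w(t) = 0
-126*a + w(-2) = -126*26 + 0 = -3276 + 0 = -3276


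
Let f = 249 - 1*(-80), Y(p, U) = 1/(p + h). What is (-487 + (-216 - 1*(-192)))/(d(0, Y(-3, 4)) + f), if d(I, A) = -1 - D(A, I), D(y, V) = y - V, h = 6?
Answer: -1533/983 ≈ -1.5595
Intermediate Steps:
Y(p, U) = 1/(6 + p) (Y(p, U) = 1/(p + 6) = 1/(6 + p))
f = 329 (f = 249 + 80 = 329)
d(I, A) = -1 + I - A (d(I, A) = -1 - (A - I) = -1 + (I - A) = -1 + I - A)
(-487 + (-216 - 1*(-192)))/(d(0, Y(-3, 4)) + f) = (-487 + (-216 - 1*(-192)))/((-1 + 0 - 1/(6 - 3)) + 329) = (-487 + (-216 + 192))/((-1 + 0 - 1/3) + 329) = (-487 - 24)/((-1 + 0 - 1*⅓) + 329) = -511/((-1 + 0 - ⅓) + 329) = -511/(-4/3 + 329) = -511/983/3 = -511*3/983 = -1533/983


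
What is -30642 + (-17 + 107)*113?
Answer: -20472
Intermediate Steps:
-30642 + (-17 + 107)*113 = -30642 + 90*113 = -30642 + 10170 = -20472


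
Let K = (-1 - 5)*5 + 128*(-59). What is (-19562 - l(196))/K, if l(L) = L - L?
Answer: 9781/3791 ≈ 2.5801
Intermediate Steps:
l(L) = 0
K = -7582 (K = -6*5 - 7552 = -30 - 7552 = -7582)
(-19562 - l(196))/K = (-19562 - 1*0)/(-7582) = (-19562 + 0)*(-1/7582) = -19562*(-1/7582) = 9781/3791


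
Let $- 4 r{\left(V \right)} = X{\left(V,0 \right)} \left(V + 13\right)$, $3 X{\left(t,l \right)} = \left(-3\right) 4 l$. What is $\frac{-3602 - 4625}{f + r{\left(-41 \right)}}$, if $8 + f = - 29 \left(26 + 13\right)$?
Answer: $\frac{8227}{1139} \approx 7.223$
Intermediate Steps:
$X{\left(t,l \right)} = - 4 l$ ($X{\left(t,l \right)} = \frac{\left(-3\right) 4 l}{3} = \frac{\left(-12\right) l}{3} = - 4 l$)
$f = -1139$ ($f = -8 - 29 \left(26 + 13\right) = -8 - 1131 = -1139$)
$r{\left(V \right)} = 0$ ($r{\left(V \right)} = - \frac{\left(-4\right) 0 \left(V + 13\right)}{4} = - \frac{0 \left(13 + V\right)}{4} = \left(- \frac{1}{4}\right) 0 = 0$)
$\frac{-3602 - 4625}{f + r{\left(-41 \right)}} = \frac{-3602 - 4625}{-1139 + 0} = - \frac{8227}{-1139} = \left(-8227\right) \left(- \frac{1}{1139}\right) = \frac{8227}{1139}$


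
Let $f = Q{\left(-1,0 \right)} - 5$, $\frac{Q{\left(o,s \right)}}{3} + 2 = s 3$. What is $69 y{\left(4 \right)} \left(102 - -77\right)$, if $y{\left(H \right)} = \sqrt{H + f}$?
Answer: $12351 i \sqrt{7} \approx 32678.0 i$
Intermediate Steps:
$Q{\left(o,s \right)} = -6 + 9 s$ ($Q{\left(o,s \right)} = -6 + 3 s 3 = -6 + 3 \cdot 3 s = -6 + 9 s$)
$f = -11$ ($f = \left(-6 + 9 \cdot 0\right) - 5 = \left(-6 + 0\right) - 5 = -6 - 5 = -11$)
$y{\left(H \right)} = \sqrt{-11 + H}$ ($y{\left(H \right)} = \sqrt{H - 11} = \sqrt{-11 + H}$)
$69 y{\left(4 \right)} \left(102 - -77\right) = 69 \sqrt{-11 + 4} \left(102 - -77\right) = 69 \sqrt{-7} \left(102 + 77\right) = 69 i \sqrt{7} \cdot 179 = 12351 i \sqrt{7}$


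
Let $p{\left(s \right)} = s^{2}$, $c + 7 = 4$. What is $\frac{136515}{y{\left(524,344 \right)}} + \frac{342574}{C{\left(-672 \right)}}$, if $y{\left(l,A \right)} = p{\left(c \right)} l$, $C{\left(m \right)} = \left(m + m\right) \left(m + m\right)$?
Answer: $\frac{3447326917}{118315008} \approx 29.137$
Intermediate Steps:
$c = -3$ ($c = -7 + 4 = -3$)
$C{\left(m \right)} = 4 m^{2}$ ($C{\left(m \right)} = 2 m 2 m = 4 m^{2}$)
$y{\left(l,A \right)} = 9 l$ ($y{\left(l,A \right)} = \left(-3\right)^{2} l = 9 l$)
$\frac{136515}{y{\left(524,344 \right)}} + \frac{342574}{C{\left(-672 \right)}} = \frac{136515}{9 \cdot 524} + \frac{342574}{4 \left(-672\right)^{2}} = \frac{136515}{4716} + \frac{342574}{4 \cdot 451584} = 136515 \cdot \frac{1}{4716} + \frac{342574}{1806336} = \frac{45505}{1572} + 342574 \cdot \frac{1}{1806336} = \frac{45505}{1572} + \frac{171287}{903168} = \frac{3447326917}{118315008}$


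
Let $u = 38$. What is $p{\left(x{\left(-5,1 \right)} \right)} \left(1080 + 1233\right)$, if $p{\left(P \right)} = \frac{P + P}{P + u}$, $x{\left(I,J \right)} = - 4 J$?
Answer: $- \frac{9252}{17} \approx -544.24$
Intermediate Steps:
$p{\left(P \right)} = \frac{2 P}{38 + P}$ ($p{\left(P \right)} = \frac{P + P}{P + 38} = \frac{2 P}{38 + P}$)
$p{\left(x{\left(-5,1 \right)} \right)} \left(1080 + 1233\right) = \frac{2 \left(\left(-4\right) 1\right)}{38 - 4} \left(1080 + 1233\right) = 2 \left(-4\right) \frac{1}{38 - 4} \cdot 2313 = 2 \left(-4\right) \frac{1}{34} \cdot 2313 = \left(- \frac{4}{17}\right) 2313 = - \frac{9252}{17}$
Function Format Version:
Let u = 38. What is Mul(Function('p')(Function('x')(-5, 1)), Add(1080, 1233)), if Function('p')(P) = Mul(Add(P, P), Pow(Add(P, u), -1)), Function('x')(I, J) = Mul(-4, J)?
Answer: Rational(-9252, 17) ≈ -544.24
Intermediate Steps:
Function('p')(P) = Mul(2, P, Pow(Add(38, P), -1)) (Function('p')(P) = Mul(Add(P, P), Pow(Add(P, 38), -1)) = Mul(Mul(2, P), Pow(Add(38, P), -1)) = Mul(2, P, Pow(Add(38, P), -1)))
Mul(Function('p')(Function('x')(-5, 1)), Add(1080, 1233)) = Mul(Mul(2, Mul(-4, 1), Pow(Add(38, Mul(-4, 1)), -1)), Add(1080, 1233)) = Mul(Mul(2, -4, Pow(Add(38, -4), -1)), 2313) = Mul(Mul(2, -4, Pow(34, -1)), 2313) = Mul(Mul(2, -4, Rational(1, 34)), 2313) = Mul(Rational(-4, 17), 2313) = Rational(-9252, 17)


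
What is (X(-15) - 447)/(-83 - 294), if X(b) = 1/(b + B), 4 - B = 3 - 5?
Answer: 4024/3393 ≈ 1.1860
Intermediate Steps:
B = 6 (B = 4 - (3 - 5) = 4 - 1*(-2) = 4 + 2 = 6)
X(b) = 1/(6 + b) (X(b) = 1/(b + 6) = 1/(6 + b))
(X(-15) - 447)/(-83 - 294) = (1/(6 - 15) - 447)/(-83 - 294) = (1/(-9) - 447)/(-377) = (-1/9 - 447)*(-1/377) = -4024/9*(-1/377) = 4024/3393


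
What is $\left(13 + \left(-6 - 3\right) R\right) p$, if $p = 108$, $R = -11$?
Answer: $12096$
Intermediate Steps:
$\left(13 + \left(-6 - 3\right) R\right) p = \left(13 + \left(-6 - 3\right) \left(-11\right)\right) 108 = \left(13 - -99\right) 108 = \left(13 + 99\right) 108 = 112 \cdot 108 = 12096$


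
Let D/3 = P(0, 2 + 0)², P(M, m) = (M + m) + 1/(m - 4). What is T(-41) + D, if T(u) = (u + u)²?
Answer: 26923/4 ≈ 6730.8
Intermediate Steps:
T(u) = 4*u² (T(u) = (2*u)² = 4*u²)
P(M, m) = M + m + 1/(-4 + m) (P(M, m) = (M + m) + 1/(-4 + m) = M + m + 1/(-4 + m))
D = 27/4 (D = 3*((1 + (2 + 0)² - 4*0 - 4*(2 + 0) + 0*(2 + 0))/(-4 + (2 + 0)))² = 3*((1 + 2² + 0 - 4*2 + 0*2)/(-4 + 2))² = 3*((1 + 4 + 0 - 8 + 0)/(-2))² = 3*(-½*(-3))² = 3*(3/2)² = 3*(9/4) = 27/4 ≈ 6.7500)
T(-41) + D = 4*(-41)² + 27/4 = 4*1681 + 27/4 = 6724 + 27/4 = 26923/4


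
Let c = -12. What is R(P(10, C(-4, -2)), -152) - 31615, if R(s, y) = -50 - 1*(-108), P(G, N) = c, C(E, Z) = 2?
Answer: -31557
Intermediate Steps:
P(G, N) = -12
R(s, y) = 58 (R(s, y) = -50 + 108 = 58)
R(P(10, C(-4, -2)), -152) - 31615 = 58 - 31615 = -31557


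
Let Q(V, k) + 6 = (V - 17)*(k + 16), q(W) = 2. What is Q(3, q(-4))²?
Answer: 66564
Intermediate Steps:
Q(V, k) = -6 + (-17 + V)*(16 + k) (Q(V, k) = -6 + (V - 17)*(k + 16) = -6 + (-17 + V)*(16 + k))
Q(3, q(-4))² = (-278 - 17*2 + 16*3 + 3*2)² = (-278 - 34 + 48 + 6)² = (-258)² = 66564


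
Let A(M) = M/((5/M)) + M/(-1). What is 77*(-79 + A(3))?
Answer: -30877/5 ≈ -6175.4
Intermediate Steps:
A(M) = -M + M²/5 (A(M) = M*(M/5) + M*(-1) = M²/5 - M = -M + M²/5)
77*(-79 + A(3)) = 77*(-79 + (⅕)*3*(-5 + 3)) = 77*(-79 + (⅕)*3*(-2)) = 77*(-79 - 6/5) = 77*(-401/5) = -30877/5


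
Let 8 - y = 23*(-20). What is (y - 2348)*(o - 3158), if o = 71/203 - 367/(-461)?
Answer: 555404418160/93583 ≈ 5.9349e+6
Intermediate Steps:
y = 468 (y = 8 - 23*(-20) = 8 - 1*(-460) = 8 + 460 = 468)
o = 107232/93583 (o = 71*(1/203) - 367*(-1/461) = 71/203 + 367/461 = 107232/93583 ≈ 1.1458)
(y - 2348)*(o - 3158) = (468 - 2348)*(107232/93583 - 3158) = -1880*(-295427882/93583) = 555404418160/93583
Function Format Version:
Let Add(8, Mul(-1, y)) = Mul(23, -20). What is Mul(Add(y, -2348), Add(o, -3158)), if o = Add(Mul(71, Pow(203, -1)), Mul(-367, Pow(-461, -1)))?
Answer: Rational(555404418160, 93583) ≈ 5.9349e+6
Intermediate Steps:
y = 468 (y = Add(8, Mul(-1, Mul(23, -20))) = Add(8, Mul(-1, -460)) = Add(8, 460) = 468)
o = Rational(107232, 93583) (o = Add(Mul(71, Rational(1, 203)), Mul(-367, Rational(-1, 461))) = Add(Rational(71, 203), Rational(367, 461)) = Rational(107232, 93583) ≈ 1.1458)
Mul(Add(y, -2348), Add(o, -3158)) = Mul(Add(468, -2348), Add(Rational(107232, 93583), -3158)) = Mul(-1880, Rational(-295427882, 93583)) = Rational(555404418160, 93583)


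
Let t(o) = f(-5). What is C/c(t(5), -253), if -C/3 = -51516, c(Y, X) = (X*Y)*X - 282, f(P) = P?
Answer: -154548/320327 ≈ -0.48247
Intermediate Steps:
t(o) = -5
c(Y, X) = -282 + Y*X**2 (c(Y, X) = Y*X**2 - 282 = -282 + Y*X**2)
C = 154548 (C = -3*(-51516) = 154548)
C/c(t(5), -253) = 154548/(-282 - 5*(-253)**2) = 154548/(-282 - 5*64009) = 154548/(-282 - 320045) = 154548/(-320327) = 154548*(-1/320327) = -154548/320327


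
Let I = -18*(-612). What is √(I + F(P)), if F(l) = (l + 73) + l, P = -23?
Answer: 3*√1227 ≈ 105.09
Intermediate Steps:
I = 11016
F(l) = 73 + 2*l (F(l) = (73 + l) + l = 73 + 2*l)
√(I + F(P)) = √(11016 + (73 + 2*(-23))) = √(11016 + (73 - 46)) = √(11016 + 27) = √11043 = 3*√1227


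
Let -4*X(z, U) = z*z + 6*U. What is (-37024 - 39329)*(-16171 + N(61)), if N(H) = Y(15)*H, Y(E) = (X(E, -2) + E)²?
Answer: -89272920189/16 ≈ -5.5796e+9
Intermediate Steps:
X(z, U) = -3*U/2 - z²/4 (X(z, U) = -(z*z + 6*U)/4 = -(z² + 6*U)/4 = -3*U/2 - z²/4)
Y(E) = (3 + E - E²/4)² (Y(E) = ((-3/2*(-2) - E²/4) + E)² = ((3 - E²/4) + E)² = (3 + E - E²/4)²)
N(H) = 23409*H/16 (N(H) = ((12 - 1*15² + 4*15)²/16)*H = ((12 - 1*225 + 60)²/16)*H = ((12 - 225 + 60)²/16)*H = ((1/16)*(-153)²)*H = ((1/16)*23409)*H = 23409*H/16)
(-37024 - 39329)*(-16171 + N(61)) = (-37024 - 39329)*(-16171 + (23409/16)*61) = -76353*(-16171 + 1427949/16) = -76353*1169213/16 = -89272920189/16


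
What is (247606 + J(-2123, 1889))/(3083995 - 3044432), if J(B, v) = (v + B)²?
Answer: 302362/39563 ≈ 7.6425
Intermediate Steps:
J(B, v) = (B + v)²
(247606 + J(-2123, 1889))/(3083995 - 3044432) = (247606 + (-2123 + 1889)²)/(3083995 - 3044432) = (247606 + (-234)²)/39563 = (247606 + 54756)*(1/39563) = 302362*(1/39563) = 302362/39563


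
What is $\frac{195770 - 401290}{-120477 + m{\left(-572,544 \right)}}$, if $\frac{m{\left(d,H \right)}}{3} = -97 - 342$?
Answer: $\frac{102760}{60897} \approx 1.6874$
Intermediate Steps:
$m{\left(d,H \right)} = -1317$ ($m{\left(d,H \right)} = 3 \left(-97 - 342\right) = 3 \left(-439\right) = -1317$)
$\frac{195770 - 401290}{-120477 + m{\left(-572,544 \right)}} = \frac{195770 - 401290}{-120477 - 1317} = - \frac{205520}{-121794} = \left(-205520\right) \left(- \frac{1}{121794}\right) = \frac{102760}{60897}$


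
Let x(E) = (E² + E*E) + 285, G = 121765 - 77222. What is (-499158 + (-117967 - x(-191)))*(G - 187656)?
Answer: 98801208036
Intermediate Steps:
G = 44543
x(E) = 285 + 2*E² (x(E) = (E² + E²) + 285 = 2*E² + 285 = 285 + 2*E²)
(-499158 + (-117967 - x(-191)))*(G - 187656) = (-499158 + (-117967 - (285 + 2*(-191)²)))*(44543 - 187656) = (-499158 + (-117967 - (285 + 2*36481)))*(-143113) = (-499158 + (-117967 - (285 + 72962)))*(-143113) = (-499158 + (-117967 - 1*73247))*(-143113) = (-499158 + (-117967 - 73247))*(-143113) = (-499158 - 191214)*(-143113) = -690372*(-143113) = 98801208036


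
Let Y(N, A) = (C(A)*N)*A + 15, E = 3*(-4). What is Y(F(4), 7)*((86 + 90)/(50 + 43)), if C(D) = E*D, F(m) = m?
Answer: -137104/31 ≈ -4422.7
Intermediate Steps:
E = -12
C(D) = -12*D
Y(N, A) = 15 - 12*N*A² (Y(N, A) = ((-12*A)*N)*A + 15 = (-12*A*N)*A + 15 = -12*N*A² + 15 = 15 - 12*N*A²)
Y(F(4), 7)*((86 + 90)/(50 + 43)) = (15 - 12*4*7²)*((86 + 90)/(50 + 43)) = (15 - 12*4*49)*(176/93) = (15 - 2352)*(176*(1/93)) = -2337*176/93 = -137104/31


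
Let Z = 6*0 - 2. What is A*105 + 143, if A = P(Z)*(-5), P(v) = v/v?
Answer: -382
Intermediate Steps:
Z = -2 (Z = 0 - 2 = -2)
P(v) = 1
A = -5 (A = 1*(-5) = -5)
A*105 + 143 = -5*105 + 143 = -525 + 143 = -382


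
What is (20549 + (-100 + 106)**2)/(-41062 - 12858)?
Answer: -4117/10784 ≈ -0.38177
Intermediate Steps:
(20549 + (-100 + 106)**2)/(-41062 - 12858) = (20549 + 6**2)/(-53920) = (20549 + 36)*(-1/53920) = 20585*(-1/53920) = -4117/10784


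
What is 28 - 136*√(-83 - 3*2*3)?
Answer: 28 - 136*I*√101 ≈ 28.0 - 1366.8*I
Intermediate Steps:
28 - 136*√(-83 - 3*2*3) = 28 - 136*√(-83 - 6*3) = 28 - 136*√(-83 - 18) = 28 - 136*I*√101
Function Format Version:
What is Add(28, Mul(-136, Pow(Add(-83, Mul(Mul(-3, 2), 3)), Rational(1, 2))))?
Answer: Add(28, Mul(-136, I, Pow(101, Rational(1, 2)))) ≈ Add(28.000, Mul(-1366.8, I))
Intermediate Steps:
Add(28, Mul(-136, Pow(Add(-83, Mul(Mul(-3, 2), 3)), Rational(1, 2)))) = Add(28, Mul(-136, Pow(Add(-83, Mul(-6, 3)), Rational(1, 2)))) = Add(28, Mul(-136, Pow(Add(-83, -18), Rational(1, 2)))) = Add(28, Mul(-136, Pow(-101, Rational(1, 2)))) = Add(28, Mul(-136, Mul(I, Pow(101, Rational(1, 2))))) = Add(28, Mul(-136, I, Pow(101, Rational(1, 2))))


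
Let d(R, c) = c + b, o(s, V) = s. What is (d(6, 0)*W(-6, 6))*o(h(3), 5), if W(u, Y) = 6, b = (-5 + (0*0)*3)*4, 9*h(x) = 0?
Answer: 0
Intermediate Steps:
h(x) = 0 (h(x) = (⅑)*0 = 0)
b = -20 (b = (-5 + 0*3)*4 = (-5 + 0)*4 = -5*4 = -20)
d(R, c) = -20 + c (d(R, c) = c - 20 = -20 + c)
(d(6, 0)*W(-6, 6))*o(h(3), 5) = ((-20 + 0)*6)*0 = -20*6*0 = -120*0 = 0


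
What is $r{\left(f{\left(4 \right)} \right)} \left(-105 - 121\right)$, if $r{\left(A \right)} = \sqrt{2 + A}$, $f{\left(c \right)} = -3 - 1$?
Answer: $- 226 i \sqrt{2} \approx - 319.61 i$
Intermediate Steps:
$f{\left(c \right)} = -4$
$r{\left(f{\left(4 \right)} \right)} \left(-105 - 121\right) = \sqrt{2 - 4} \left(-105 - 121\right) = \sqrt{-2} \left(-226\right) = i \sqrt{2} \left(-226\right) = - 226 i \sqrt{2}$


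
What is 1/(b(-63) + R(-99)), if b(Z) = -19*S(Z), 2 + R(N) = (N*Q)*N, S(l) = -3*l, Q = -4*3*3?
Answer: -1/356429 ≈ -2.8056e-6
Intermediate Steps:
Q = -36 (Q = -12*3 = -36)
R(N) = -2 - 36*N**2 (R(N) = -2 + (N*(-36))*N = -2 + (-36*N)*N = -2 - 36*N**2)
b(Z) = 57*Z (b(Z) = -(-57)*Z = 57*Z)
1/(b(-63) + R(-99)) = 1/(57*(-63) + (-2 - 36*(-99)**2)) = 1/(-3591 + (-2 - 36*9801)) = 1/(-3591 + (-2 - 352836)) = 1/(-3591 - 352838) = 1/(-356429) = -1/356429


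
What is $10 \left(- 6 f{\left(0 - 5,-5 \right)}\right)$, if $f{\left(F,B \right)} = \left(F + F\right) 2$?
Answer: $1200$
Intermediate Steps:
$f{\left(F,B \right)} = 4 F$ ($f{\left(F,B \right)} = 2 F 2 = 4 F$)
$10 \left(- 6 f{\left(0 - 5,-5 \right)}\right) = 10 \left(- 6 \cdot 4 \left(0 - 5\right)\right) = 10 \left(- 6 \cdot 4 \left(-5\right)\right) = 10 \left(\left(-6\right) \left(-20\right)\right) = 10 \cdot 120 = 1200$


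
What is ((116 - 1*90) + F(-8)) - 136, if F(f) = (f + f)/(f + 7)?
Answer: -94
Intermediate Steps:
F(f) = 2*f/(7 + f) (F(f) = (2*f)/(7 + f) = 2*f/(7 + f))
((116 - 1*90) + F(-8)) - 136 = ((116 - 1*90) + 2*(-8)/(7 - 8)) - 136 = ((116 - 90) + 2*(-8)/(-1)) - 136 = (26 + 2*(-8)*(-1)) - 136 = (26 + 16) - 136 = 42 - 136 = -94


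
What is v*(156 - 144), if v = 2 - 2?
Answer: 0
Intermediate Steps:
v = 0
v*(156 - 144) = 0*(156 - 144) = 0*12 = 0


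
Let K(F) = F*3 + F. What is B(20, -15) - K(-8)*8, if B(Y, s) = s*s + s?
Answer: 466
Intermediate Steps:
B(Y, s) = s + s² (B(Y, s) = s² + s = s + s²)
K(F) = 4*F (K(F) = 3*F + F = 4*F)
B(20, -15) - K(-8)*8 = -15*(1 - 15) - 4*(-8)*8 = -15*(-14) - (-32)*8 = 210 - 1*(-256) = 210 + 256 = 466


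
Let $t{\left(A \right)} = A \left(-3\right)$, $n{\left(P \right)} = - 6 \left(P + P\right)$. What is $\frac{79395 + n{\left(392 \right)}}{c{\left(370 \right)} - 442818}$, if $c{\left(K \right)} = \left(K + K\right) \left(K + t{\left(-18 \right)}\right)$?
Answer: $- \frac{74691}{129058} \approx -0.57874$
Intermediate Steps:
$n{\left(P \right)} = - 12 P$ ($n{\left(P \right)} = - 6 \cdot 2 P = - 12 P$)
$t{\left(A \right)} = - 3 A$
$c{\left(K \right)} = 2 K \left(54 + K\right)$ ($c{\left(K \right)} = \left(K + K\right) \left(K - -54\right) = 2 K \left(K + 54\right) = 2 K \left(54 + K\right)$)
$\frac{79395 + n{\left(392 \right)}}{c{\left(370 \right)} - 442818} = \frac{79395 - 4704}{2 \cdot 370 \left(54 + 370\right) - 442818} = \frac{79395 - 4704}{2 \cdot 370 \cdot 424 - 442818} = \frac{74691}{313760 - 442818} = \frac{74691}{-129058} = 74691 \left(- \frac{1}{129058}\right) = - \frac{74691}{129058}$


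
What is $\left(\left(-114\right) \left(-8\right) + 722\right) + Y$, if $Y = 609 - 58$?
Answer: $2185$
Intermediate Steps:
$Y = 551$
$\left(\left(-114\right) \left(-8\right) + 722\right) + Y = \left(\left(-114\right) \left(-8\right) + 722\right) + 551 = \left(912 + 722\right) + 551 = 1634 + 551 = 2185$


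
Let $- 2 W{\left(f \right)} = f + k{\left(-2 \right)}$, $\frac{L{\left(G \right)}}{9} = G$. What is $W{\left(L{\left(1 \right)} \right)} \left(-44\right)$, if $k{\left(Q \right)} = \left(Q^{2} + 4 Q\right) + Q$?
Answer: $66$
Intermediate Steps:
$L{\left(G \right)} = 9 G$
$k{\left(Q \right)} = Q^{2} + 5 Q$
$W{\left(f \right)} = 3 - \frac{f}{2}$ ($W{\left(f \right)} = - \frac{f - 2 \left(5 - 2\right)}{2} = - \frac{f - 6}{2} = - \frac{-6 + f}{2} = 3 - \frac{f}{2}$)
$W{\left(L{\left(1 \right)} \right)} \left(-44\right) = \left(3 - \frac{9 \cdot 1}{2}\right) \left(-44\right) = \left(3 - \frac{9}{2}\right) \left(-44\right) = \left(- \frac{3}{2}\right) \left(-44\right) = 66$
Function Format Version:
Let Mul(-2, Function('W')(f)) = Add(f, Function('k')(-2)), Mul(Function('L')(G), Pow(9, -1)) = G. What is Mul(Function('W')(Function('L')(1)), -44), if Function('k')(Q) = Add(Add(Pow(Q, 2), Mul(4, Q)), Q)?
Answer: 66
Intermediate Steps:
Function('L')(G) = Mul(9, G)
Function('k')(Q) = Add(Pow(Q, 2), Mul(5, Q))
Function('W')(f) = Add(3, Mul(Rational(-1, 2), f)) (Function('W')(f) = Mul(Rational(-1, 2), Add(f, Mul(-2, Add(5, -2)))) = Mul(Rational(-1, 2), Add(f, Mul(-2, 3))) = Mul(Rational(-1, 2), Add(f, -6)) = Mul(Rational(-1, 2), Add(-6, f)) = Add(3, Mul(Rational(-1, 2), f)))
Mul(Function('W')(Function('L')(1)), -44) = Mul(Add(3, Mul(Rational(-1, 2), Mul(9, 1))), -44) = Mul(Add(3, Mul(Rational(-1, 2), 9)), -44) = Mul(Add(3, Rational(-9, 2)), -44) = Mul(Rational(-3, 2), -44) = 66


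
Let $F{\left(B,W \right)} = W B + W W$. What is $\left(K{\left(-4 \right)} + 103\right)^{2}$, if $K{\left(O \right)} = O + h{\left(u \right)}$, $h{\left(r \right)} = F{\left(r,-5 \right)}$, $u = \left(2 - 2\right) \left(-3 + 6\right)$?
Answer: $15376$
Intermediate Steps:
$u = 0$ ($u = 0 \cdot 3 = 0$)
$F{\left(B,W \right)} = W^{2} + B W$ ($F{\left(B,W \right)} = B W + W^{2} = W^{2} + B W$)
$h{\left(r \right)} = 25 - 5 r$ ($h{\left(r \right)} = - 5 \left(r - 5\right) = - 5 \left(-5 + r\right) = 25 - 5 r$)
$K{\left(O \right)} = 25 + O$ ($K{\left(O \right)} = O + \left(25 - 0\right) = O + \left(25 + 0\right) = O + 25 = 25 + O$)
$\left(K{\left(-4 \right)} + 103\right)^{2} = \left(\left(25 - 4\right) + 103\right)^{2} = \left(21 + 103\right)^{2} = 124^{2} = 15376$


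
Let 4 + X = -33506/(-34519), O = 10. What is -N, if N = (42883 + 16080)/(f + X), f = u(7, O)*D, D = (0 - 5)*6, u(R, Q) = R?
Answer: 2035343797/7353560 ≈ 276.78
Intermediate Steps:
D = -30 (D = -5*6 = -30)
X = -104570/34519 (X = -4 - 33506/(-34519) = -4 - 33506*(-1/34519) = -4 + 33506/34519 = -104570/34519 ≈ -3.0293)
f = -210 (f = 7*(-30) = -210)
N = -2035343797/7353560 (N = (42883 + 16080)/(-210 - 104570/34519) = 58963/(-7353560/34519) = 58963*(-34519/7353560) = -2035343797/7353560 ≈ -276.78)
-N = -1*(-2035343797/7353560) = 2035343797/7353560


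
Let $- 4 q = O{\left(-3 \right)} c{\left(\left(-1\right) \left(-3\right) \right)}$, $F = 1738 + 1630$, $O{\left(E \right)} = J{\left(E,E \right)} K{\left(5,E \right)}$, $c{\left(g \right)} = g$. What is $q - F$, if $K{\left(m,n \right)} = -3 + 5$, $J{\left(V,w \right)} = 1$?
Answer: $- \frac{6739}{2} \approx -3369.5$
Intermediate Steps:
$K{\left(m,n \right)} = 2$
$O{\left(E \right)} = 2$ ($O{\left(E \right)} = 1 \cdot 2 = 2$)
$F = 3368$
$q = - \frac{3}{2}$ ($q = - \frac{2 \left(\left(-1\right) \left(-3\right)\right)}{4} = - \frac{2 \cdot 3}{4} = \left(- \frac{1}{4}\right) 6 = - \frac{3}{2} \approx -1.5$)
$q - F = - \frac{3}{2} - 3368 = - \frac{6739}{2}$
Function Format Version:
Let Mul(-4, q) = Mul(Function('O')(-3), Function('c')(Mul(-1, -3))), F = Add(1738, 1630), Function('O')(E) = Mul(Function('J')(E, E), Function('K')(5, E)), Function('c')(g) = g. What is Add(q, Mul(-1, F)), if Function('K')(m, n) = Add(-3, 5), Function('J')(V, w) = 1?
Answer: Rational(-6739, 2) ≈ -3369.5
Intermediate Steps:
Function('K')(m, n) = 2
Function('O')(E) = 2 (Function('O')(E) = Mul(1, 2) = 2)
F = 3368
q = Rational(-3, 2) (q = Mul(Rational(-1, 4), Mul(2, Mul(-1, -3))) = Mul(Rational(-1, 4), Mul(2, 3)) = Mul(Rational(-1, 4), 6) = Rational(-3, 2) ≈ -1.5000)
Add(q, Mul(-1, F)) = Add(Rational(-3, 2), Mul(-1, 3368)) = Add(Rational(-3, 2), -3368) = Rational(-6739, 2)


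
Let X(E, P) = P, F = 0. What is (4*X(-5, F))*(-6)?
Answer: 0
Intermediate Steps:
(4*X(-5, F))*(-6) = (4*0)*(-6) = 0*(-6) = 0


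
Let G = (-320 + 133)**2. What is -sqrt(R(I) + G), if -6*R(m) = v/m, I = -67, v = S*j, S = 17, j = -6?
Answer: -sqrt(156974702)/67 ≈ -187.00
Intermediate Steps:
v = -102 (v = 17*(-6) = -102)
R(m) = 17/m (R(m) = -(-17)/m = 17/m)
G = 34969 (G = (-187)**2 = 34969)
-sqrt(R(I) + G) = -sqrt(17/(-67) + 34969) = -sqrt(17*(-1/67) + 34969) = -sqrt(-17/67 + 34969) = -sqrt(2342906/67) = -sqrt(156974702)/67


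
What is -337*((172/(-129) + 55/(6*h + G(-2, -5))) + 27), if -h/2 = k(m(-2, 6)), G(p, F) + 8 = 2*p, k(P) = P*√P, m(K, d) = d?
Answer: -4466935/516 + 3707*√6/86 ≈ -8551.3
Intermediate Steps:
k(P) = P^(3/2)
G(p, F) = -8 + 2*p
h = -12*√6 ≈ -29.394
-337*((172/(-129) + 55/(6*h + G(-2, -5))) + 27) = -337*((172/(-129) + 55/(6*(-12*√6) + (-8 + 2*(-2)))) + 27) = -337*((172*(-1/129) + 55/(-72*√6 + (-8 - 4))) + 27) = -337*((-4/3 + 55/(-72*√6 - 12)) + 27) = -337*((-4/3 + 55/(-12 - 72*√6)) + 27) = -337*(77/3 + 55/(-12 - 72*√6)) = -25949/3 - 18535/(-12 - 72*√6)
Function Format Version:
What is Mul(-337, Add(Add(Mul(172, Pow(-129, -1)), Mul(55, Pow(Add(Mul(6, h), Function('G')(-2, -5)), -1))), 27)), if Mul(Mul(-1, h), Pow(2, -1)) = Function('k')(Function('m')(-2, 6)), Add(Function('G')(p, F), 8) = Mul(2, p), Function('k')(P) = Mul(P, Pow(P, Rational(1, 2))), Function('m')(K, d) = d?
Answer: Add(Rational(-4466935, 516), Mul(Rational(3707, 86), Pow(6, Rational(1, 2)))) ≈ -8551.3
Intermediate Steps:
Function('k')(P) = Pow(P, Rational(3, 2))
Function('G')(p, F) = Add(-8, Mul(2, p))
h = Mul(-12, Pow(6, Rational(1, 2))) (h = Mul(-2, Pow(6, Rational(3, 2))) = Mul(-2, Mul(6, Pow(6, Rational(1, 2)))) = Mul(-12, Pow(6, Rational(1, 2))) ≈ -29.394)
Mul(-337, Add(Add(Mul(172, Pow(-129, -1)), Mul(55, Pow(Add(Mul(6, h), Function('G')(-2, -5)), -1))), 27)) = Mul(-337, Add(Add(Mul(172, Pow(-129, -1)), Mul(55, Pow(Add(Mul(6, Mul(-12, Pow(6, Rational(1, 2)))), Add(-8, Mul(2, -2))), -1))), 27)) = Mul(-337, Add(Add(Mul(172, Rational(-1, 129)), Mul(55, Pow(Add(Mul(-72, Pow(6, Rational(1, 2))), Add(-8, -4)), -1))), 27)) = Mul(-337, Add(Add(Rational(-4, 3), Mul(55, Pow(Add(Mul(-72, Pow(6, Rational(1, 2))), -12), -1))), 27)) = Mul(-337, Add(Add(Rational(-4, 3), Mul(55, Pow(Add(-12, Mul(-72, Pow(6, Rational(1, 2)))), -1))), 27)) = Mul(-337, Add(Rational(77, 3), Mul(55, Pow(Add(-12, Mul(-72, Pow(6, Rational(1, 2)))), -1)))) = Add(Rational(-25949, 3), Mul(-18535, Pow(Add(-12, Mul(-72, Pow(6, Rational(1, 2)))), -1)))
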